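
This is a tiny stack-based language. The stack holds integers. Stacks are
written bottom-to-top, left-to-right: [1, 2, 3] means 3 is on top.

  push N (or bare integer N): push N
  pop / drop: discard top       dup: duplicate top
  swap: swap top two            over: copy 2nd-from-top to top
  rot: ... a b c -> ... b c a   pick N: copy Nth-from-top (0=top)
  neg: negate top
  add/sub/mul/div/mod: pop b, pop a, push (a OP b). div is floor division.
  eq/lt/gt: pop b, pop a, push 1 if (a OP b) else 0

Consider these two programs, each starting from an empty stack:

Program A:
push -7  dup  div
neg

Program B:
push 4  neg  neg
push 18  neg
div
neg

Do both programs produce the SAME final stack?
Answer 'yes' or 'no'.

Program A trace:
  After 'push -7': [-7]
  After 'dup': [-7, -7]
  After 'div': [1]
  After 'neg': [-1]
Program A final stack: [-1]

Program B trace:
  After 'push 4': [4]
  After 'neg': [-4]
  After 'neg': [4]
  After 'push 18': [4, 18]
  After 'neg': [4, -18]
  After 'div': [-1]
  After 'neg': [1]
Program B final stack: [1]
Same: no

Answer: no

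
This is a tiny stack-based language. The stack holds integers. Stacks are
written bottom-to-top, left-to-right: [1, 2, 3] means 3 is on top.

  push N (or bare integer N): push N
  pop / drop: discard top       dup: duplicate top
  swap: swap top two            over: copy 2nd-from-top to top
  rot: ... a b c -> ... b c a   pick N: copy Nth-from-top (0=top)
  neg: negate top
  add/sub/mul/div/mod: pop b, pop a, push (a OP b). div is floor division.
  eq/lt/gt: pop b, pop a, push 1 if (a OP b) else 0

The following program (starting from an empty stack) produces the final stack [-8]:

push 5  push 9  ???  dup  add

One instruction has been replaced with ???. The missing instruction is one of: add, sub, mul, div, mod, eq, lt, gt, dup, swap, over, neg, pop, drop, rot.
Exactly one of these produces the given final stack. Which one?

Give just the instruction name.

Stack before ???: [5, 9]
Stack after ???:  [-4]
The instruction that transforms [5, 9] -> [-4] is: sub

Answer: sub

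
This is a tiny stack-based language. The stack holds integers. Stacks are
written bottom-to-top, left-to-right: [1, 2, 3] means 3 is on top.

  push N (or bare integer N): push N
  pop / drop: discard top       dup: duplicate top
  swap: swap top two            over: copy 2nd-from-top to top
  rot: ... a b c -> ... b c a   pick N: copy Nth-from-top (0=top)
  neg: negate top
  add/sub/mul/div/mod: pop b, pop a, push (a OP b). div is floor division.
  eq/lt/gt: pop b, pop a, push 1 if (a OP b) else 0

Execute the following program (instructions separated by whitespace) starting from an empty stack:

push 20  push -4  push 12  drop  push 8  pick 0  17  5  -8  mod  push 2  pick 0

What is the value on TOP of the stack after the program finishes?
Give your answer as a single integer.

Answer: 2

Derivation:
After 'push 20': [20]
After 'push -4': [20, -4]
After 'push 12': [20, -4, 12]
After 'drop': [20, -4]
After 'push 8': [20, -4, 8]
After 'pick 0': [20, -4, 8, 8]
After 'push 17': [20, -4, 8, 8, 17]
After 'push 5': [20, -4, 8, 8, 17, 5]
After 'push -8': [20, -4, 8, 8, 17, 5, -8]
After 'mod': [20, -4, 8, 8, 17, -3]
After 'push 2': [20, -4, 8, 8, 17, -3, 2]
After 'pick 0': [20, -4, 8, 8, 17, -3, 2, 2]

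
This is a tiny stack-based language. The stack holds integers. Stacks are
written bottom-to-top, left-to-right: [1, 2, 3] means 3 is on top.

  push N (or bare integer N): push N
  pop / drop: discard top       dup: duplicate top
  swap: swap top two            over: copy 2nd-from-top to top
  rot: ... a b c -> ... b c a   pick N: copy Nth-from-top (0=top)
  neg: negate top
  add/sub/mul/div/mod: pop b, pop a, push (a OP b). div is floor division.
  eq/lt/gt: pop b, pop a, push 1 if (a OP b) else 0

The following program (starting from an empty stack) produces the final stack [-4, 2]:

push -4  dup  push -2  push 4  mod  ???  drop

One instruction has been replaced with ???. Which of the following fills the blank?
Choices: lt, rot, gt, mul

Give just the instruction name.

Answer: rot

Derivation:
Stack before ???: [-4, -4, 2]
Stack after ???:  [-4, 2, -4]
Checking each choice:
  lt: produces [-4]
  rot: MATCH
  gt: produces [-4]
  mul: produces [-4]


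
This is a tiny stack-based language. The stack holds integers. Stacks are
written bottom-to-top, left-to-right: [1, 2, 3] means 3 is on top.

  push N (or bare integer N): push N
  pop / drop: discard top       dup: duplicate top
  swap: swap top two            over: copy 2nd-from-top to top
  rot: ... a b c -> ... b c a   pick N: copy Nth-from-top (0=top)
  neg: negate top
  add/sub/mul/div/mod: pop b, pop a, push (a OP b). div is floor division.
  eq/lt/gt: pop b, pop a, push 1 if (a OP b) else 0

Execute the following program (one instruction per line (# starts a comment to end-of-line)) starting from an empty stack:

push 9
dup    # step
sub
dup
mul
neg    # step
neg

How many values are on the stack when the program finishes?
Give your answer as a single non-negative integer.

After 'push 9': stack = [9] (depth 1)
After 'dup': stack = [9, 9] (depth 2)
After 'sub': stack = [0] (depth 1)
After 'dup': stack = [0, 0] (depth 2)
After 'mul': stack = [0] (depth 1)
After 'neg': stack = [0] (depth 1)
After 'neg': stack = [0] (depth 1)

Answer: 1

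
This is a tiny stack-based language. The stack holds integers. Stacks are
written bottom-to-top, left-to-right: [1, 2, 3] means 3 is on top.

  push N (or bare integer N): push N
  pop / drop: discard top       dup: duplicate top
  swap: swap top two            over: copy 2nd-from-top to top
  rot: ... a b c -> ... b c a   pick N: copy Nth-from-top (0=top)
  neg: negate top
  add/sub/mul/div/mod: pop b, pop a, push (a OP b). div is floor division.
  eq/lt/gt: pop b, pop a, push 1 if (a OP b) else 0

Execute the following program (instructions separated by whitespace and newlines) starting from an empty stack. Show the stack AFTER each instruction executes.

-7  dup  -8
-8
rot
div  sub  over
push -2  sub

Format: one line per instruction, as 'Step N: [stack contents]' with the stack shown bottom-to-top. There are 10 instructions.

Step 1: [-7]
Step 2: [-7, -7]
Step 3: [-7, -7, -8]
Step 4: [-7, -7, -8, -8]
Step 5: [-7, -8, -8, -7]
Step 6: [-7, -8, 1]
Step 7: [-7, -9]
Step 8: [-7, -9, -7]
Step 9: [-7, -9, -7, -2]
Step 10: [-7, -9, -5]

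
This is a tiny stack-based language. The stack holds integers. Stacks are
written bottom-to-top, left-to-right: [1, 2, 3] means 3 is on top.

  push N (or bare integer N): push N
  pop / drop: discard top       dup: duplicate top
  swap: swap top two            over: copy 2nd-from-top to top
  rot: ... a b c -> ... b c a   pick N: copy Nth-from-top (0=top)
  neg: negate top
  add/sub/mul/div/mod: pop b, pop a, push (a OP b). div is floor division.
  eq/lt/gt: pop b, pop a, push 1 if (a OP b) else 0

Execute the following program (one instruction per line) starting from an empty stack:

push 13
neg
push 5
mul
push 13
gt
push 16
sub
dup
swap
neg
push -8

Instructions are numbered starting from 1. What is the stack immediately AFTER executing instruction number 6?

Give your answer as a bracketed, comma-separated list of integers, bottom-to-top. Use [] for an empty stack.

Answer: [0]

Derivation:
Step 1 ('push 13'): [13]
Step 2 ('neg'): [-13]
Step 3 ('push 5'): [-13, 5]
Step 4 ('mul'): [-65]
Step 5 ('push 13'): [-65, 13]
Step 6 ('gt'): [0]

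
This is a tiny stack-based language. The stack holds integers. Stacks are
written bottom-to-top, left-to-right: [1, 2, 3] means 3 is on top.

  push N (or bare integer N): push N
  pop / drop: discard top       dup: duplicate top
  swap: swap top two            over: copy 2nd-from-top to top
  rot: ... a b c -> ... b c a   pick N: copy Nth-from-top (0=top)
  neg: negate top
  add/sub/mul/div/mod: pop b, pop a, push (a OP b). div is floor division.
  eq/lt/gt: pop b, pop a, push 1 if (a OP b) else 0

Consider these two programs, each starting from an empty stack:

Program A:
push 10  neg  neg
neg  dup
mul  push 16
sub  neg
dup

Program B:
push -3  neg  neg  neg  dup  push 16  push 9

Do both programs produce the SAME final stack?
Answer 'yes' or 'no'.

Answer: no

Derivation:
Program A trace:
  After 'push 10': [10]
  After 'neg': [-10]
  After 'neg': [10]
  After 'neg': [-10]
  After 'dup': [-10, -10]
  After 'mul': [100]
  After 'push 16': [100, 16]
  After 'sub': [84]
  After 'neg': [-84]
  After 'dup': [-84, -84]
Program A final stack: [-84, -84]

Program B trace:
  After 'push -3': [-3]
  After 'neg': [3]
  After 'neg': [-3]
  After 'neg': [3]
  After 'dup': [3, 3]
  After 'push 16': [3, 3, 16]
  After 'push 9': [3, 3, 16, 9]
Program B final stack: [3, 3, 16, 9]
Same: no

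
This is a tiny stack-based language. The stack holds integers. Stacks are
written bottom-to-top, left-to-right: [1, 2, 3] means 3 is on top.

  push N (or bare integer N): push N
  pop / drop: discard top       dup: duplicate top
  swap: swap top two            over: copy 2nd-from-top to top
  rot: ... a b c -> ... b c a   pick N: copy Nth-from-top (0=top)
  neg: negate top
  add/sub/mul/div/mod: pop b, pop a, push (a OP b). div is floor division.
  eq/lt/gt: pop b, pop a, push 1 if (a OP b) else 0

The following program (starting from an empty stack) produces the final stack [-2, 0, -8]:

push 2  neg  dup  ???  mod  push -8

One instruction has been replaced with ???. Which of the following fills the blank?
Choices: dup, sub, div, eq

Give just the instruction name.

Stack before ???: [-2, -2]
Stack after ???:  [-2, -2, -2]
Checking each choice:
  dup: MATCH
  sub: stack underflow (need 2, have 1)
  div: stack underflow (need 2, have 1)
  eq: stack underflow (need 2, have 1)


Answer: dup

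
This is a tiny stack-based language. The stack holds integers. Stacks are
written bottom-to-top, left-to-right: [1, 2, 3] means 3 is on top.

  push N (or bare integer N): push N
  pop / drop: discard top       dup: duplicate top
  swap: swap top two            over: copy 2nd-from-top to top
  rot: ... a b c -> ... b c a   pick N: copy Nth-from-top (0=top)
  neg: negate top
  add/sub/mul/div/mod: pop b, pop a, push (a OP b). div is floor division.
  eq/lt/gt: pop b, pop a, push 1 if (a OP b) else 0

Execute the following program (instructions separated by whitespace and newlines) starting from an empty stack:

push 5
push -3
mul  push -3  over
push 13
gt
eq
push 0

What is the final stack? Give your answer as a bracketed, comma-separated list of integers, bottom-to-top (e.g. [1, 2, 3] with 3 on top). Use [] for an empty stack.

After 'push 5': [5]
After 'push -3': [5, -3]
After 'mul': [-15]
After 'push -3': [-15, -3]
After 'over': [-15, -3, -15]
After 'push 13': [-15, -3, -15, 13]
After 'gt': [-15, -3, 0]
After 'eq': [-15, 0]
After 'push 0': [-15, 0, 0]

Answer: [-15, 0, 0]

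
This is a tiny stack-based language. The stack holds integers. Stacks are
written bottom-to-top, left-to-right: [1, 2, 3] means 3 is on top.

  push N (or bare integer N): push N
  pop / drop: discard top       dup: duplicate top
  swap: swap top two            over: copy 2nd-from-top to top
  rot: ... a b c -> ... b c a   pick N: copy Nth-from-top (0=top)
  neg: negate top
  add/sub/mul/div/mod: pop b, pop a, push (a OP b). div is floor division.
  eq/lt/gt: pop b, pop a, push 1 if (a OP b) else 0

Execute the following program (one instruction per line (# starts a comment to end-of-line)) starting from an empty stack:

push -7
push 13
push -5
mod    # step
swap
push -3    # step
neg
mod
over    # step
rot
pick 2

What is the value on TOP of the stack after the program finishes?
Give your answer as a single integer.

Answer: 2

Derivation:
After 'push -7': [-7]
After 'push 13': [-7, 13]
After 'push -5': [-7, 13, -5]
After 'mod': [-7, -2]
After 'swap': [-2, -7]
After 'push -3': [-2, -7, -3]
After 'neg': [-2, -7, 3]
After 'mod': [-2, 2]
After 'over': [-2, 2, -2]
After 'rot': [2, -2, -2]
After 'pick 2': [2, -2, -2, 2]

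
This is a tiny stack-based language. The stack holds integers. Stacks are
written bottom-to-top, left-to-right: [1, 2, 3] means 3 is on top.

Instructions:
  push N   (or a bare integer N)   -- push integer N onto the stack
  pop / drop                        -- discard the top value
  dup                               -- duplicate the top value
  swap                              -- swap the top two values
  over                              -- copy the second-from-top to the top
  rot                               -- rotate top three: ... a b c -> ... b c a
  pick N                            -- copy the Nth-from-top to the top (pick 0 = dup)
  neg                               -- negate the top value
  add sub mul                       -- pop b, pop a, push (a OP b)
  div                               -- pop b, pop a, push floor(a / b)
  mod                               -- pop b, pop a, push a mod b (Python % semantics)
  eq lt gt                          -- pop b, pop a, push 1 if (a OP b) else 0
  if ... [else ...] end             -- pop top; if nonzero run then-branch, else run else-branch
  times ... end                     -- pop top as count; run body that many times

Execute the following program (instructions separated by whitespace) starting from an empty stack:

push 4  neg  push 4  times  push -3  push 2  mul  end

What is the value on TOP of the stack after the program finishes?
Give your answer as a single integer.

Answer: -6

Derivation:
After 'push 4': [4]
After 'neg': [-4]
After 'push 4': [-4, 4]
After 'times': [-4]
After 'push -3': [-4, -3]
After 'push 2': [-4, -3, 2]
After 'mul': [-4, -6]
After 'push -3': [-4, -6, -3]
After 'push 2': [-4, -6, -3, 2]
After 'mul': [-4, -6, -6]
After 'push -3': [-4, -6, -6, -3]
After 'push 2': [-4, -6, -6, -3, 2]
After 'mul': [-4, -6, -6, -6]
After 'push -3': [-4, -6, -6, -6, -3]
After 'push 2': [-4, -6, -6, -6, -3, 2]
After 'mul': [-4, -6, -6, -6, -6]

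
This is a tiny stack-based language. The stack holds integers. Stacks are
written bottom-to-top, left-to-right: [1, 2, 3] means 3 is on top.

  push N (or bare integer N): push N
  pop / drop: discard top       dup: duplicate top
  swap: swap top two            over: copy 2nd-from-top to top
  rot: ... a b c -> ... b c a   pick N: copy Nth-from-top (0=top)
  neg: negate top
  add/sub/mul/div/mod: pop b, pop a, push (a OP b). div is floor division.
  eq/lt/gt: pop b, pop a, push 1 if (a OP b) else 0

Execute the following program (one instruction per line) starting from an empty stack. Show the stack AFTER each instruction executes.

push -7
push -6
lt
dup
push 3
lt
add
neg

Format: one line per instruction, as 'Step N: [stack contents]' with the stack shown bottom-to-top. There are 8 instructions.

Step 1: [-7]
Step 2: [-7, -6]
Step 3: [1]
Step 4: [1, 1]
Step 5: [1, 1, 3]
Step 6: [1, 1]
Step 7: [2]
Step 8: [-2]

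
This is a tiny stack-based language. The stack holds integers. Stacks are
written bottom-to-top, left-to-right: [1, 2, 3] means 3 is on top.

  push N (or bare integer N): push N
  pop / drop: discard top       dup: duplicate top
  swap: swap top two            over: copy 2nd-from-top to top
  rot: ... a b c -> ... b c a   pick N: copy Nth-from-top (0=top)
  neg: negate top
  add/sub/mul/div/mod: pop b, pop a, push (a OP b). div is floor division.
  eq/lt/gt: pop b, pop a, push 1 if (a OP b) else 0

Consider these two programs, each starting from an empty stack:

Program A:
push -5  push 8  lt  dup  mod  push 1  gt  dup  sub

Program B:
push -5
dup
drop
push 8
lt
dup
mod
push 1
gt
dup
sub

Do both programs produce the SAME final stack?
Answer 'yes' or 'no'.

Program A trace:
  After 'push -5': [-5]
  After 'push 8': [-5, 8]
  After 'lt': [1]
  After 'dup': [1, 1]
  After 'mod': [0]
  After 'push 1': [0, 1]
  After 'gt': [0]
  After 'dup': [0, 0]
  After 'sub': [0]
Program A final stack: [0]

Program B trace:
  After 'push -5': [-5]
  After 'dup': [-5, -5]
  After 'drop': [-5]
  After 'push 8': [-5, 8]
  After 'lt': [1]
  After 'dup': [1, 1]
  After 'mod': [0]
  After 'push 1': [0, 1]
  After 'gt': [0]
  After 'dup': [0, 0]
  After 'sub': [0]
Program B final stack: [0]
Same: yes

Answer: yes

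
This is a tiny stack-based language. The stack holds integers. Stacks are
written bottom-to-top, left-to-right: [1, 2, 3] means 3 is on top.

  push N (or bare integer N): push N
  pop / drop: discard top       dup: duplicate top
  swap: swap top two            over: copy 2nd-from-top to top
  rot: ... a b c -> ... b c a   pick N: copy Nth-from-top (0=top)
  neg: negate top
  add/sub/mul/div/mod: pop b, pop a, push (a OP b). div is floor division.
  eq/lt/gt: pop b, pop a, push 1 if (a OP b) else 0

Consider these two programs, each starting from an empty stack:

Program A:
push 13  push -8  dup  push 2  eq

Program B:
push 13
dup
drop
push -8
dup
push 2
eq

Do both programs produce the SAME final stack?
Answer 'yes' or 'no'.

Answer: yes

Derivation:
Program A trace:
  After 'push 13': [13]
  After 'push -8': [13, -8]
  After 'dup': [13, -8, -8]
  After 'push 2': [13, -8, -8, 2]
  After 'eq': [13, -8, 0]
Program A final stack: [13, -8, 0]

Program B trace:
  After 'push 13': [13]
  After 'dup': [13, 13]
  After 'drop': [13]
  After 'push -8': [13, -8]
  After 'dup': [13, -8, -8]
  After 'push 2': [13, -8, -8, 2]
  After 'eq': [13, -8, 0]
Program B final stack: [13, -8, 0]
Same: yes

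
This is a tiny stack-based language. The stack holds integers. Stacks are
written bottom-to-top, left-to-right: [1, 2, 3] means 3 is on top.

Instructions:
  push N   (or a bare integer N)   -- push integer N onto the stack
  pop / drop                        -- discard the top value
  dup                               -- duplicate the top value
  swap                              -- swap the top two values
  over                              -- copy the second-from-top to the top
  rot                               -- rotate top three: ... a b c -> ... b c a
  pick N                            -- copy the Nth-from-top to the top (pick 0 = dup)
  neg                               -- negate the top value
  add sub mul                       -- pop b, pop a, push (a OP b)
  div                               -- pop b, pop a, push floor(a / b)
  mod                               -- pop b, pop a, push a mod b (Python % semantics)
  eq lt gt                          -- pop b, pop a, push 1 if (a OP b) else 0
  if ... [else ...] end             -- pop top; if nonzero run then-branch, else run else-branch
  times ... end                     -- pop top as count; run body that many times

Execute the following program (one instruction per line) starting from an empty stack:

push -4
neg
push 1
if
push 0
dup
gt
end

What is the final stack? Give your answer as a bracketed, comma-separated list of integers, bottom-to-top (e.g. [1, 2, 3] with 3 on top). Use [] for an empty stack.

After 'push -4': [-4]
After 'neg': [4]
After 'push 1': [4, 1]
After 'if': [4]
After 'push 0': [4, 0]
After 'dup': [4, 0, 0]
After 'gt': [4, 0]

Answer: [4, 0]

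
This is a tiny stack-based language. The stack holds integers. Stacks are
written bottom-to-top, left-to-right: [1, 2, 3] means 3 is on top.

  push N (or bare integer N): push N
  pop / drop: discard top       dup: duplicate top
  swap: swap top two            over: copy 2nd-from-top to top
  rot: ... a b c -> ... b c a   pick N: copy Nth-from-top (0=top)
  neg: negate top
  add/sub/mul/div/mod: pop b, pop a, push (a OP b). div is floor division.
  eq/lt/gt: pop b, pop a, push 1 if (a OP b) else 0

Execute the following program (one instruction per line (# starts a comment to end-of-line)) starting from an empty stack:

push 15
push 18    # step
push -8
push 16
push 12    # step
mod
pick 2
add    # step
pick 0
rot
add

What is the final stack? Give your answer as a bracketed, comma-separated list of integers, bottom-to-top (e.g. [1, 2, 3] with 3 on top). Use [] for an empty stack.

After 'push 15': [15]
After 'push 18': [15, 18]
After 'push -8': [15, 18, -8]
After 'push 16': [15, 18, -8, 16]
After 'push 12': [15, 18, -8, 16, 12]
After 'mod': [15, 18, -8, 4]
After 'pick 2': [15, 18, -8, 4, 18]
After 'add': [15, 18, -8, 22]
After 'pick 0': [15, 18, -8, 22, 22]
After 'rot': [15, 18, 22, 22, -8]
After 'add': [15, 18, 22, 14]

Answer: [15, 18, 22, 14]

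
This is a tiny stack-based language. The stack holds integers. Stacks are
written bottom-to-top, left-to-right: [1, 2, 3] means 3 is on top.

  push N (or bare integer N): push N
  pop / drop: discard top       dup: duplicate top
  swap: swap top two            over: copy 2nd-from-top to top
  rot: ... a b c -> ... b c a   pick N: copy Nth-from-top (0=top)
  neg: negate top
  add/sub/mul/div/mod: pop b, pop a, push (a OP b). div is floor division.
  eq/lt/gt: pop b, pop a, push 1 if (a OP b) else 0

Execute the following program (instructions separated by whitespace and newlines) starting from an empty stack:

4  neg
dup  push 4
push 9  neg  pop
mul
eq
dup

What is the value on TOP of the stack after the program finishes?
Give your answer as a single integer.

After 'push 4': [4]
After 'neg': [-4]
After 'dup': [-4, -4]
After 'push 4': [-4, -4, 4]
After 'push 9': [-4, -4, 4, 9]
After 'neg': [-4, -4, 4, -9]
After 'pop': [-4, -4, 4]
After 'mul': [-4, -16]
After 'eq': [0]
After 'dup': [0, 0]

Answer: 0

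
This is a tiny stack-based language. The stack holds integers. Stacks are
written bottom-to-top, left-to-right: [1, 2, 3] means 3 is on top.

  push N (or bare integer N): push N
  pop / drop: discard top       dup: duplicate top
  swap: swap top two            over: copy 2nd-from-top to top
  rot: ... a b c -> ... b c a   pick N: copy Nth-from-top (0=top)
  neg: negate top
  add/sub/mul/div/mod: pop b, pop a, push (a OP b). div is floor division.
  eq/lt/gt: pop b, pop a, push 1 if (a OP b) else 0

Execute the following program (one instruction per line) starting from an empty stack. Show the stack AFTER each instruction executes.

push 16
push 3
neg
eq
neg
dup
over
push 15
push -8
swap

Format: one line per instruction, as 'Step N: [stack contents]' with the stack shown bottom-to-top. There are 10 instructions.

Step 1: [16]
Step 2: [16, 3]
Step 3: [16, -3]
Step 4: [0]
Step 5: [0]
Step 6: [0, 0]
Step 7: [0, 0, 0]
Step 8: [0, 0, 0, 15]
Step 9: [0, 0, 0, 15, -8]
Step 10: [0, 0, 0, -8, 15]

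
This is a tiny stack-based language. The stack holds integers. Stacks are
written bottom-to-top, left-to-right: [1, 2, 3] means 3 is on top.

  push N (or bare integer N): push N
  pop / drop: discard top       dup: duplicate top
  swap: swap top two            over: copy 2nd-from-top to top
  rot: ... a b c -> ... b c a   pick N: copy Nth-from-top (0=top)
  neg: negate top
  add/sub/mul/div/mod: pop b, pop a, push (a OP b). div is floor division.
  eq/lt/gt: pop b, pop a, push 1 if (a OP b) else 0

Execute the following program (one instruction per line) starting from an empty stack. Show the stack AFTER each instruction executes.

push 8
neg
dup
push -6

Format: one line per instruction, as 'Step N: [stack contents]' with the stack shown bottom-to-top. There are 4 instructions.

Step 1: [8]
Step 2: [-8]
Step 3: [-8, -8]
Step 4: [-8, -8, -6]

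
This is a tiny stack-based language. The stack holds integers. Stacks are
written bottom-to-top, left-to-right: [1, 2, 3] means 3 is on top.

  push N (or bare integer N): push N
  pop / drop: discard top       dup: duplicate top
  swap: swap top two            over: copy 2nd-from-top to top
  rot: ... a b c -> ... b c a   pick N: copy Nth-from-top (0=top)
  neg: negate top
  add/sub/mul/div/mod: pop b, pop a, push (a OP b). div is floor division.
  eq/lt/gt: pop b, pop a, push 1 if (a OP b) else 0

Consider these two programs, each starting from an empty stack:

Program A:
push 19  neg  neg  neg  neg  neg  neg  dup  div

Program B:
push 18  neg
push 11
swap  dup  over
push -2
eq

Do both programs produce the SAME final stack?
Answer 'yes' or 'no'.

Answer: no

Derivation:
Program A trace:
  After 'push 19': [19]
  After 'neg': [-19]
  After 'neg': [19]
  After 'neg': [-19]
  After 'neg': [19]
  After 'neg': [-19]
  After 'neg': [19]
  After 'dup': [19, 19]
  After 'div': [1]
Program A final stack: [1]

Program B trace:
  After 'push 18': [18]
  After 'neg': [-18]
  After 'push 11': [-18, 11]
  After 'swap': [11, -18]
  After 'dup': [11, -18, -18]
  After 'over': [11, -18, -18, -18]
  After 'push -2': [11, -18, -18, -18, -2]
  After 'eq': [11, -18, -18, 0]
Program B final stack: [11, -18, -18, 0]
Same: no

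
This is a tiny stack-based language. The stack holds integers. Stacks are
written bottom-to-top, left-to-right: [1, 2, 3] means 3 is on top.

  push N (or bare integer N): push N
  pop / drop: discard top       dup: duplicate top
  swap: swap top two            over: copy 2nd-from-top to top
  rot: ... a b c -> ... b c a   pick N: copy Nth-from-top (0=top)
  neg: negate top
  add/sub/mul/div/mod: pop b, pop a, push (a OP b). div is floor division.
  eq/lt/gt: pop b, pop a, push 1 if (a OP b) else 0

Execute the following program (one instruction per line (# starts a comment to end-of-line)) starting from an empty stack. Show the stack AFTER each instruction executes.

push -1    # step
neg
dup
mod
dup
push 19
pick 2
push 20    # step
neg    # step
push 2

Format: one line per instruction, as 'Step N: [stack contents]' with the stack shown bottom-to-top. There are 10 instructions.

Step 1: [-1]
Step 2: [1]
Step 3: [1, 1]
Step 4: [0]
Step 5: [0, 0]
Step 6: [0, 0, 19]
Step 7: [0, 0, 19, 0]
Step 8: [0, 0, 19, 0, 20]
Step 9: [0, 0, 19, 0, -20]
Step 10: [0, 0, 19, 0, -20, 2]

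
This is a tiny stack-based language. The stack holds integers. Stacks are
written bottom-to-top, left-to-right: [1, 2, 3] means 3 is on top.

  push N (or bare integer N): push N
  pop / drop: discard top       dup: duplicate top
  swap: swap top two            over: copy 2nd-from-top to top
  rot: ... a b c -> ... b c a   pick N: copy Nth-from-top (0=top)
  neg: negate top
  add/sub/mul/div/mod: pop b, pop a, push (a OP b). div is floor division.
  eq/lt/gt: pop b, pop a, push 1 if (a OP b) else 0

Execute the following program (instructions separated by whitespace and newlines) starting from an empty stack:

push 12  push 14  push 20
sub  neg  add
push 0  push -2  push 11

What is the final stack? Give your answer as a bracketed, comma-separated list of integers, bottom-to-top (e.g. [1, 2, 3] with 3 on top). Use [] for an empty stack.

After 'push 12': [12]
After 'push 14': [12, 14]
After 'push 20': [12, 14, 20]
After 'sub': [12, -6]
After 'neg': [12, 6]
After 'add': [18]
After 'push 0': [18, 0]
After 'push -2': [18, 0, -2]
After 'push 11': [18, 0, -2, 11]

Answer: [18, 0, -2, 11]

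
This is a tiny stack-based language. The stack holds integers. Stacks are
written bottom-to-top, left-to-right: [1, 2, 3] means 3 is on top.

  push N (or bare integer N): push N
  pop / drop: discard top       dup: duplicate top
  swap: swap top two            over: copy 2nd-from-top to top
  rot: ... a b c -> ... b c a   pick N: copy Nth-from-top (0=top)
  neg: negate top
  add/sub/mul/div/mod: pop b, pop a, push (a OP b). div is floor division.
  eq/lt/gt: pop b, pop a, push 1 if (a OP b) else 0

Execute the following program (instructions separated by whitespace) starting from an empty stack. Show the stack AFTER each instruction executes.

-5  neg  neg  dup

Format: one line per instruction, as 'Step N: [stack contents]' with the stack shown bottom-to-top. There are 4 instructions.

Step 1: [-5]
Step 2: [5]
Step 3: [-5]
Step 4: [-5, -5]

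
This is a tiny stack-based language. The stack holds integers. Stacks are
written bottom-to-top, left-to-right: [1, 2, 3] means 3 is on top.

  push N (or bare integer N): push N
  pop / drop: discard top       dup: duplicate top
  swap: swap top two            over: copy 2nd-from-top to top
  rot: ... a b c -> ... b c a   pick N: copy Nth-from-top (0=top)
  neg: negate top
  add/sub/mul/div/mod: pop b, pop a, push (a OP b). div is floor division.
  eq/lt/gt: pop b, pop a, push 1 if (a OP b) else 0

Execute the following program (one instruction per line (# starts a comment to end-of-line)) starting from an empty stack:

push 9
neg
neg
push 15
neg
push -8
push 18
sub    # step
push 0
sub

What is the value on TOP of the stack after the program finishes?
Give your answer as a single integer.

Answer: -26

Derivation:
After 'push 9': [9]
After 'neg': [-9]
After 'neg': [9]
After 'push 15': [9, 15]
After 'neg': [9, -15]
After 'push -8': [9, -15, -8]
After 'push 18': [9, -15, -8, 18]
After 'sub': [9, -15, -26]
After 'push 0': [9, -15, -26, 0]
After 'sub': [9, -15, -26]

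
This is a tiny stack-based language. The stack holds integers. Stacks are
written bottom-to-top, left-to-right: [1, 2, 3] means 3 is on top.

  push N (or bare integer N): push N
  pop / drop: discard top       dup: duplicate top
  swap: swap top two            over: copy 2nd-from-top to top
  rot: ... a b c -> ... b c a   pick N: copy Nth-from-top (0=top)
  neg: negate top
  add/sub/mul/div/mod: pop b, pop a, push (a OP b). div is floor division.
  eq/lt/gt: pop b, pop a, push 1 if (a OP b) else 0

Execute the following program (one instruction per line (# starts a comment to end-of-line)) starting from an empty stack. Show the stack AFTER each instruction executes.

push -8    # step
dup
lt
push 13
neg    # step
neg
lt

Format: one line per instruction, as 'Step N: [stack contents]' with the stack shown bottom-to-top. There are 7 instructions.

Step 1: [-8]
Step 2: [-8, -8]
Step 3: [0]
Step 4: [0, 13]
Step 5: [0, -13]
Step 6: [0, 13]
Step 7: [1]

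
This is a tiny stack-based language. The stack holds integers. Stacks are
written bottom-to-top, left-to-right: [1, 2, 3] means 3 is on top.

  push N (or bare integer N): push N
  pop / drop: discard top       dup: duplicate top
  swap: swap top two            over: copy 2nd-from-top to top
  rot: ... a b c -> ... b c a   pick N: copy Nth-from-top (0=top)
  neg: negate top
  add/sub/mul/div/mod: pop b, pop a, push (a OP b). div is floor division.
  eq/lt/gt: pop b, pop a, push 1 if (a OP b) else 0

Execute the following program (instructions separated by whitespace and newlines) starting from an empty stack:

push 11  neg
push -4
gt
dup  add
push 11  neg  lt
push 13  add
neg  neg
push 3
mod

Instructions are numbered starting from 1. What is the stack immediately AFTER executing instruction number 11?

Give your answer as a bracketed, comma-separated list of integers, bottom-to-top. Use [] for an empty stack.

Answer: [13]

Derivation:
Step 1 ('push 11'): [11]
Step 2 ('neg'): [-11]
Step 3 ('push -4'): [-11, -4]
Step 4 ('gt'): [0]
Step 5 ('dup'): [0, 0]
Step 6 ('add'): [0]
Step 7 ('push 11'): [0, 11]
Step 8 ('neg'): [0, -11]
Step 9 ('lt'): [0]
Step 10 ('push 13'): [0, 13]
Step 11 ('add'): [13]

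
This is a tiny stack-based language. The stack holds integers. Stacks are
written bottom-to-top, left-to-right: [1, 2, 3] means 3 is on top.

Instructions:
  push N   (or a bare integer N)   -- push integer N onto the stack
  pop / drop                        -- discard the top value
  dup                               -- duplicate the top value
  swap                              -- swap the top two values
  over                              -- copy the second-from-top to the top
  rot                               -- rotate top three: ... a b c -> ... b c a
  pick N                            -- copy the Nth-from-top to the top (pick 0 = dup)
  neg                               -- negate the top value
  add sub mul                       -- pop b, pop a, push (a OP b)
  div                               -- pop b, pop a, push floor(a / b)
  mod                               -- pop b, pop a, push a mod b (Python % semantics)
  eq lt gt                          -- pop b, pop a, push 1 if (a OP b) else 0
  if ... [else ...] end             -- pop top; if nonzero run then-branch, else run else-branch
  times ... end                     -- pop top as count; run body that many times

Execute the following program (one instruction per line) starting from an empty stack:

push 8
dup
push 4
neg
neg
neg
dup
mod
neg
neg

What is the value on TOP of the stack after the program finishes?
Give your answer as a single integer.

Answer: 0

Derivation:
After 'push 8': [8]
After 'dup': [8, 8]
After 'push 4': [8, 8, 4]
After 'neg': [8, 8, -4]
After 'neg': [8, 8, 4]
After 'neg': [8, 8, -4]
After 'dup': [8, 8, -4, -4]
After 'mod': [8, 8, 0]
After 'neg': [8, 8, 0]
After 'neg': [8, 8, 0]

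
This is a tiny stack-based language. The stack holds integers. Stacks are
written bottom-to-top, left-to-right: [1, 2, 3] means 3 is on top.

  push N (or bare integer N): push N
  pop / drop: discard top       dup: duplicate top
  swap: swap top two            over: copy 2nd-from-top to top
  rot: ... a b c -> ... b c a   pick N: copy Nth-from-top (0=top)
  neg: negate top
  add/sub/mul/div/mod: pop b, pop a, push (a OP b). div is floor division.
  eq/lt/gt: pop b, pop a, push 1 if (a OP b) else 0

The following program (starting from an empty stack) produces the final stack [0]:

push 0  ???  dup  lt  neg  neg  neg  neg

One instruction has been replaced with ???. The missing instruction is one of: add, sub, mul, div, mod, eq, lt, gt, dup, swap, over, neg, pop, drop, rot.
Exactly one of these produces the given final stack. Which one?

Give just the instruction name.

Answer: neg

Derivation:
Stack before ???: [0]
Stack after ???:  [0]
The instruction that transforms [0] -> [0] is: neg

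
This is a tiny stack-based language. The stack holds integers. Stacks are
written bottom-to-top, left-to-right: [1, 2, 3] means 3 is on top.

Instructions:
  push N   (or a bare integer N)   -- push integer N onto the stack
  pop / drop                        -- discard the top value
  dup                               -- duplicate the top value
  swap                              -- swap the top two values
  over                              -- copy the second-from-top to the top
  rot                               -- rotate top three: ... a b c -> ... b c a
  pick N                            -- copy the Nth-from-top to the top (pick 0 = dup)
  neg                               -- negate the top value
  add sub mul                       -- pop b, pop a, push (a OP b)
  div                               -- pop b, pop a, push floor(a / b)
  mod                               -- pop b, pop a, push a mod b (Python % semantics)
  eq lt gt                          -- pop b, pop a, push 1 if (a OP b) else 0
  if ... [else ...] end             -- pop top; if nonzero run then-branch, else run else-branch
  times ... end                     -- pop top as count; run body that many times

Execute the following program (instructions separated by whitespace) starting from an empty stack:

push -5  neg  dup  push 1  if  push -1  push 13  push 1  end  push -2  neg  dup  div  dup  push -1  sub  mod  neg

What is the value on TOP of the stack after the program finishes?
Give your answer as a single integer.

Answer: -1

Derivation:
After 'push -5': [-5]
After 'neg': [5]
After 'dup': [5, 5]
After 'push 1': [5, 5, 1]
After 'if': [5, 5]
After 'push -1': [5, 5, -1]
After 'push 13': [5, 5, -1, 13]
After 'push 1': [5, 5, -1, 13, 1]
After 'push -2': [5, 5, -1, 13, 1, -2]
After 'neg': [5, 5, -1, 13, 1, 2]
After 'dup': [5, 5, -1, 13, 1, 2, 2]
After 'div': [5, 5, -1, 13, 1, 1]
After 'dup': [5, 5, -1, 13, 1, 1, 1]
After 'push -1': [5, 5, -1, 13, 1, 1, 1, -1]
After 'sub': [5, 5, -1, 13, 1, 1, 2]
After 'mod': [5, 5, -1, 13, 1, 1]
After 'neg': [5, 5, -1, 13, 1, -1]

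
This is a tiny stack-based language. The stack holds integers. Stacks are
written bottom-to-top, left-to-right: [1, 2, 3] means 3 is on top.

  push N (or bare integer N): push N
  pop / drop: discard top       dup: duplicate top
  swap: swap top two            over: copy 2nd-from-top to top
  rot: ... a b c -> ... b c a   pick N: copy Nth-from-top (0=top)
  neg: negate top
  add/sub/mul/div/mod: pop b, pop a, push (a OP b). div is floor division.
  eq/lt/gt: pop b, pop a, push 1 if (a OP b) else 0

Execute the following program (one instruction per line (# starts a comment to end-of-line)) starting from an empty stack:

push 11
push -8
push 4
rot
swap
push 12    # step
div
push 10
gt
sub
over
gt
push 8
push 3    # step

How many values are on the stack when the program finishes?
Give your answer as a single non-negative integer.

Answer: 4

Derivation:
After 'push 11': stack = [11] (depth 1)
After 'push -8': stack = [11, -8] (depth 2)
After 'push 4': stack = [11, -8, 4] (depth 3)
After 'rot': stack = [-8, 4, 11] (depth 3)
After 'swap': stack = [-8, 11, 4] (depth 3)
After 'push 12': stack = [-8, 11, 4, 12] (depth 4)
After 'div': stack = [-8, 11, 0] (depth 3)
After 'push 10': stack = [-8, 11, 0, 10] (depth 4)
After 'gt': stack = [-8, 11, 0] (depth 3)
After 'sub': stack = [-8, 11] (depth 2)
After 'over': stack = [-8, 11, -8] (depth 3)
After 'gt': stack = [-8, 1] (depth 2)
After 'push 8': stack = [-8, 1, 8] (depth 3)
After 'push 3': stack = [-8, 1, 8, 3] (depth 4)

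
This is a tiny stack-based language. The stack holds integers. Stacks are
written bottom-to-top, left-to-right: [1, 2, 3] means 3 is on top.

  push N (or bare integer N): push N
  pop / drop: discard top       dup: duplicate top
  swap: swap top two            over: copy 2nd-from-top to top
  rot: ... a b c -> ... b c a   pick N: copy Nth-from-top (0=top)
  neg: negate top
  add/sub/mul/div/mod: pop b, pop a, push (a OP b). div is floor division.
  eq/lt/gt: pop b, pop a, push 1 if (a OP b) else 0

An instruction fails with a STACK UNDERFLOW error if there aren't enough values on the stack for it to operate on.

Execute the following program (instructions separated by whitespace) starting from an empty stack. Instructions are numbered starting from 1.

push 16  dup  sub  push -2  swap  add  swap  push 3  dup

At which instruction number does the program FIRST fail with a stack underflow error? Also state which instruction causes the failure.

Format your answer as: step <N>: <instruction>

Answer: step 7: swap

Derivation:
Step 1 ('push 16'): stack = [16], depth = 1
Step 2 ('dup'): stack = [16, 16], depth = 2
Step 3 ('sub'): stack = [0], depth = 1
Step 4 ('push -2'): stack = [0, -2], depth = 2
Step 5 ('swap'): stack = [-2, 0], depth = 2
Step 6 ('add'): stack = [-2], depth = 1
Step 7 ('swap'): needs 2 value(s) but depth is 1 — STACK UNDERFLOW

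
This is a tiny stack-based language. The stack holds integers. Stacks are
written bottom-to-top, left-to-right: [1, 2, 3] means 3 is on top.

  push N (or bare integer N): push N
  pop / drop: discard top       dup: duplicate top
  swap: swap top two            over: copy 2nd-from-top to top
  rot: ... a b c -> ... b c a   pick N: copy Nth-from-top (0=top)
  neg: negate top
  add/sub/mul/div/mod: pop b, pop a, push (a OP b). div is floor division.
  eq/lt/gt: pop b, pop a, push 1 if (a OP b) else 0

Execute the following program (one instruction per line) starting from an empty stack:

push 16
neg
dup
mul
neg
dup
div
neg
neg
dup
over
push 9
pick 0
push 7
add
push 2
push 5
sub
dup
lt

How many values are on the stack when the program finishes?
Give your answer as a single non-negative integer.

Answer: 6

Derivation:
After 'push 16': stack = [16] (depth 1)
After 'neg': stack = [-16] (depth 1)
After 'dup': stack = [-16, -16] (depth 2)
After 'mul': stack = [256] (depth 1)
After 'neg': stack = [-256] (depth 1)
After 'dup': stack = [-256, -256] (depth 2)
After 'div': stack = [1] (depth 1)
After 'neg': stack = [-1] (depth 1)
After 'neg': stack = [1] (depth 1)
After 'dup': stack = [1, 1] (depth 2)
After 'over': stack = [1, 1, 1] (depth 3)
After 'push 9': stack = [1, 1, 1, 9] (depth 4)
After 'pick 0': stack = [1, 1, 1, 9, 9] (depth 5)
After 'push 7': stack = [1, 1, 1, 9, 9, 7] (depth 6)
After 'add': stack = [1, 1, 1, 9, 16] (depth 5)
After 'push 2': stack = [1, 1, 1, 9, 16, 2] (depth 6)
After 'push 5': stack = [1, 1, 1, 9, 16, 2, 5] (depth 7)
After 'sub': stack = [1, 1, 1, 9, 16, -3] (depth 6)
After 'dup': stack = [1, 1, 1, 9, 16, -3, -3] (depth 7)
After 'lt': stack = [1, 1, 1, 9, 16, 0] (depth 6)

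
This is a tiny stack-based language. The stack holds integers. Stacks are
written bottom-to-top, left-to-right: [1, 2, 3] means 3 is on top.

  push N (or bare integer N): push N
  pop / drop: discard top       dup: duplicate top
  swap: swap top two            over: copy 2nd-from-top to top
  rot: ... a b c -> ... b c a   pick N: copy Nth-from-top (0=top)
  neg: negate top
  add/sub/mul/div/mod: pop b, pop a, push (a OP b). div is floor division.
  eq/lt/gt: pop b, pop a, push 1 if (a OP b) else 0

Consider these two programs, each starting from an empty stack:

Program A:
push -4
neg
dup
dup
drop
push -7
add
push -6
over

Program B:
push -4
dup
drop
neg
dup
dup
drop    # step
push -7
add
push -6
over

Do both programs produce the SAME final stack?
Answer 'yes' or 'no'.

Answer: yes

Derivation:
Program A trace:
  After 'push -4': [-4]
  After 'neg': [4]
  After 'dup': [4, 4]
  After 'dup': [4, 4, 4]
  After 'drop': [4, 4]
  After 'push -7': [4, 4, -7]
  After 'add': [4, -3]
  After 'push -6': [4, -3, -6]
  After 'over': [4, -3, -6, -3]
Program A final stack: [4, -3, -6, -3]

Program B trace:
  After 'push -4': [-4]
  After 'dup': [-4, -4]
  After 'drop': [-4]
  After 'neg': [4]
  After 'dup': [4, 4]
  After 'dup': [4, 4, 4]
  After 'drop': [4, 4]
  After 'push -7': [4, 4, -7]
  After 'add': [4, -3]
  After 'push -6': [4, -3, -6]
  After 'over': [4, -3, -6, -3]
Program B final stack: [4, -3, -6, -3]
Same: yes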